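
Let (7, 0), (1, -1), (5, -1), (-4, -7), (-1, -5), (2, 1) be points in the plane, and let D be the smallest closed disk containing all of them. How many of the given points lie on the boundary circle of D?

2

The farthest pair is (7, 0)–(-4, -7) with squared distance 170. The circle on this segment as diameter has centre (1.5, -3.5) and r² = 170/4 = 42.5.
Check (1, -1): distance² to centre = 6.5 ≤ 42.5, so it lies inside.
All remaining points lie in this disk, and no smaller disk contains both endpoints, so this is the minimum enclosing circle.
The points at distance exactly r from the centre are (7, 0), (-4, -7) — 2 points.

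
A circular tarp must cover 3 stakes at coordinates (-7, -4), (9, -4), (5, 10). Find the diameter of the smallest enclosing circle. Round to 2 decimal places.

19.18

Call the three points A, B, C in the order given.
Side lengths²: AB² = 256, AC² = 340, BC² = 212.
Since AC² = 340 < 256 + 212 = 468, the triangle is acute, so the smallest enclosing circle is the circumcircle.
Circumcentre = (1, 9/7), r² = 4505/49.
Diameter = 2r = 2√(4505/49) ≈ 19.18.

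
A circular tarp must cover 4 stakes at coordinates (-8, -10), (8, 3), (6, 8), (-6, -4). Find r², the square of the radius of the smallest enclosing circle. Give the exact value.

By Welzl's lemma the MEC is supported by two points (diametrically opposite) or three points (on a circumcircle).
The farthest pair is (-8, -10)–(6, 8) with squared distance 520. The circle on this segment as diameter has centre (-1, -1) and r² = 520/4 = 130.
Check (8, 3): distance² to centre = 97 ≤ 130, so it lies inside.
All remaining points lie in this disk, and no smaller disk contains both endpoints, so this is the minimum enclosing circle.

130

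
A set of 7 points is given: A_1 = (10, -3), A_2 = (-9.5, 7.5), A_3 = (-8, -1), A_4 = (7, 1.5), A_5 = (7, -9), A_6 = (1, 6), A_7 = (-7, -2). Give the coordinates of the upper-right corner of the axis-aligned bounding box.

x-range [-9.5, 10], y-range [-9, 7.5].
The upper-right corner is (10, 7.5).

(10, 7.5)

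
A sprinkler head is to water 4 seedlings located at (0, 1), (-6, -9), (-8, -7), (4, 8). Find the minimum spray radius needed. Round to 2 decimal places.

9.86

By Welzl's lemma the MEC is supported by two points (diametrically opposite) or three points (on a circumcircle).
The farthest pair is (-6, -9)–(4, 8) with squared distance 389. The circle on this segment as diameter has centre (-1, -0.5) and r² = 389/4 = 97.25.
Check (0, 1): distance² to centre = 3.25 ≤ 97.25, so it lies inside.
All remaining points lie in this disk, and no smaller disk contains both endpoints, so this is the minimum enclosing circle.
r = √(97.25) ≈ 9.86.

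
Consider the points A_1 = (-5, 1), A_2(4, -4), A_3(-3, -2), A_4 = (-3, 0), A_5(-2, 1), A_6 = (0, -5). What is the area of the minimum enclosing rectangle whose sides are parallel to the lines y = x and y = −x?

35

In coordinates u = x + y, v = x − y the rectangle is axis-aligned; the map (x,y)→(u,v) scales areas by 2.
u-values: -4, 0, -5, -3, -1, -5; range = 0 − (-5) = 5.
v-values: -6, 8, -1, -3, -3, 5; range = 8 − (-6) = 14.
Area = (5 × 14) / 2 = 35.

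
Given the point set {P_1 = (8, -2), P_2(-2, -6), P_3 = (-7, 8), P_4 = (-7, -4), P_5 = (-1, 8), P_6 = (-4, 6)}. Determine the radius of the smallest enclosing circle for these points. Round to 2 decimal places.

A smallest enclosing disk is always determined by at most three of the input points on its boundary.
The minimum enclosing circle is determined by three boundary points: P_1, P_3, P_4.
Their circumcentre is (-1/6, 2) with r² = 2977/36.
The farthest remaining point P_2 is at distance² 2425/36 ≤ 2977/36.
r = √(2977/36) ≈ 9.09.

9.09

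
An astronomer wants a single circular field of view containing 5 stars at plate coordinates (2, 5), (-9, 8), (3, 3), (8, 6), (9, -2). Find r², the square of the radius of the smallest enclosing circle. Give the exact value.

106

A smallest enclosing disk is always determined by at most three of the input points on its boundary.
The farthest pair is (-9, 8)–(9, -2) with squared distance 424. The circle on this segment as diameter has centre (0, 3) and r² = 424/4 = 106.
Check (2, 5): distance² to centre = 8 ≤ 106, so it lies inside.
All remaining points lie in this disk, and no smaller disk contains both endpoints, so this is the minimum enclosing circle.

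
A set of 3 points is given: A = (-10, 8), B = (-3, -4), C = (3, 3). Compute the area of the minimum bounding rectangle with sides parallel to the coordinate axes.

x ranges over [-10, 3], width 13.
y ranges over [-4, 8], height 12.
Area = 13 × 12 = 156.

156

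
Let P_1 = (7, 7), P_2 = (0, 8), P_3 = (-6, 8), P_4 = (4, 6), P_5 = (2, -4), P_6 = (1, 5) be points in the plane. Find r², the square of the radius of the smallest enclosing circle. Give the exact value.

The minimum enclosing circle is determined by three boundary points: P_1, P_3, P_5.
Their circumcentre is (7/37, 128/37) with r² = 80665/1369.
The farthest remaining point P_4 is at distance² 28717/1369 ≤ 80665/1369.

80665/1369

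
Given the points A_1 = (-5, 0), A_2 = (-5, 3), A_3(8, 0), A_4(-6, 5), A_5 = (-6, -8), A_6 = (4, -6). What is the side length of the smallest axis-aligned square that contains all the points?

14

The bounding box has width 14 and height 13.
An axis-aligned square enclosing the set must have side ≥ max(width, height).
So the minimum side is max(14, 13) = 14.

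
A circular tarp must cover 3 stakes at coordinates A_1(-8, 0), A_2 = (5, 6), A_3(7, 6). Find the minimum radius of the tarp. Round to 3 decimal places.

Side lengths²: A_1A_2² = 205, A_1A_3² = 261, A_2A_3² = 4.
Since A_1A_3² = 261 ≥ 205 + 4 = 209, the angle opposite A_1A_3 is not acute, so the smallest enclosing circle has A_1A_3 as diameter.
Centre = midpoint of A_1A_3 = (-0.5, 3), r² = 261/4 = 65.25.
r = √(65.25) ≈ 8.078.

8.078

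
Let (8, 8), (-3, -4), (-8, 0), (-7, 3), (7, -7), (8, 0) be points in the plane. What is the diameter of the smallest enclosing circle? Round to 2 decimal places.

19.19

The minimum enclosing circle is determined by three boundary points: (8, 8), (-8, 0), (7, -7).
Their circumcentre is (45/29, 26/29) with r² = 77405/841.
The farthest remaining point (-7, 3) is at distance² 65225/841 ≤ 77405/841.
Diameter = 2r = 2√(77405/841) ≈ 19.19.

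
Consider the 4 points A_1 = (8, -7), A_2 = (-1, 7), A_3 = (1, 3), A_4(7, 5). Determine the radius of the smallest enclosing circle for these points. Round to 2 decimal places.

A smallest enclosing disk is always determined by at most three of the input points on its boundary.
The farthest pair is A_1–A_2 with squared distance 277. The circle on this segment as diameter has centre (3.5, 0) and r² = 277/4 = 69.25.
Check A_3: distance² to centre = 15.25 ≤ 69.25, so it lies inside.
All remaining points lie in this disk, and no smaller disk contains both endpoints, so this is the minimum enclosing circle.
r = √(69.25) ≈ 8.32.

8.32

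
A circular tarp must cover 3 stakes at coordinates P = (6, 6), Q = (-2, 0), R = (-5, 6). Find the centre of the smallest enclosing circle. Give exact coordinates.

Side lengths²: PQ² = 100, PR² = 121, QR² = 45.
Since PR² = 121 < 100 + 45 = 145, the triangle is acute, so the smallest enclosing circle is the circumcircle.
Circumcentre = (0.5, 5), r² = 31.25.
Centre = (0.5, 5).

(0.5, 5)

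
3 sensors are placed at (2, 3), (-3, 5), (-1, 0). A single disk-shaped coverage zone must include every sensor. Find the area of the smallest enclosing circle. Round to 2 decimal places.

Call the three points A, B, C in the order given.
Side lengths²: AB² = 29, AC² = 18, BC² = 29.
Since BC² = 29 < 29 + 18 = 47, the triangle is acute, so the smallest enclosing circle is the circumcircle.
Circumcentre = (-13/14, 41/14), r² = 841/98.
Area = π·r² = π·841/98 ≈ 26.96.

26.96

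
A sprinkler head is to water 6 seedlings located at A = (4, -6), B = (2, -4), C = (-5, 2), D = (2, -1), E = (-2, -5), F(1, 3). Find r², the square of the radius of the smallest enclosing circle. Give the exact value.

36.25

The minimum enclosing circle of a finite set is fixed by two of the points (as a diameter) or three (as a circumcircle).
The farthest pair is A–C with squared distance 145. The circle on this segment as diameter has centre (-0.5, -2) and r² = 145/4 = 36.25.
Check B: distance² to centre = 10.25 ≤ 36.25, so it lies inside.
All remaining points lie in this disk, and no smaller disk contains both endpoints, so this is the minimum enclosing circle.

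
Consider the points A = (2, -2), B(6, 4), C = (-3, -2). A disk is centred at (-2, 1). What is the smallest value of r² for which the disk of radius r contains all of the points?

The required radius is the distance from (-2, 1) to the farthest point.
Squared distances: 25, 73, 10.
Maximum is 73, attained at B.

73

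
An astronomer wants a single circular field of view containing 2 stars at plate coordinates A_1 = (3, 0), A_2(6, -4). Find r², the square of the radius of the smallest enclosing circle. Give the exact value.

6.25

The smallest circle enclosing two points has them as diameter endpoints.
Centre = midpoint = (4.5, -2); r² = |A_1A_2|²/4 = 25/4 = 6.25.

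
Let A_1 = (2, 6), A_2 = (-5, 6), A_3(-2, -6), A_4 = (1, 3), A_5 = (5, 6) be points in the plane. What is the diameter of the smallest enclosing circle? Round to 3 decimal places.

14.320

A smallest enclosing disk is always determined by at most three of the input points on its boundary.
The minimum enclosing circle is determined by three boundary points: A_2, A_3, A_5.
Their circumcentre is (0, 0.875) with r² = 51.265625.
The farthest remaining point A_1 is at distance² 30.265625 ≤ 51.265625.
Diameter = 2r = 2√(51.265625) ≈ 14.320.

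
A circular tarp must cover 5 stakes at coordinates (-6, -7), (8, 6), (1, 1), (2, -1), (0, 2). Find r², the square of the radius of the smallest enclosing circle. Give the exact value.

The minimum enclosing circle of a finite set is fixed by two of the points (as a diameter) or three (as a circumcircle).
The farthest pair is (-6, -7)–(8, 6) with squared distance 365. The circle on this segment as diameter has centre (1, -0.5) and r² = 365/4 = 91.25.
Check (1, 1): distance² to centre = 2.25 ≤ 91.25, so it lies inside.
All remaining points lie in this disk, and no smaller disk contains both endpoints, so this is the minimum enclosing circle.

91.25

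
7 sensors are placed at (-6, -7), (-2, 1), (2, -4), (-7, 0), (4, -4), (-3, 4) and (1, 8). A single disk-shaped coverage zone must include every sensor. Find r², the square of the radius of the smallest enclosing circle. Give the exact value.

A smallest enclosing disk is always determined by at most three of the input points on its boundary.
The farthest pair is (-6, -7)–(1, 8) with squared distance 274. The circle on this segment as diameter has centre (-2.5, 0.5) and r² = 274/4 = 68.5.
Check (-2, 1): distance² to centre = 0.5 ≤ 68.5, so it lies inside.
All remaining points lie in this disk, and no smaller disk contains both endpoints, so this is the minimum enclosing circle.

68.5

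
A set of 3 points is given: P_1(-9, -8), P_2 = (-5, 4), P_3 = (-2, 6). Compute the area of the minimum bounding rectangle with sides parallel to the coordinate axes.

98

x ranges over [-9, -2], width 7.
y ranges over [-8, 6], height 14.
Area = 7 × 14 = 98.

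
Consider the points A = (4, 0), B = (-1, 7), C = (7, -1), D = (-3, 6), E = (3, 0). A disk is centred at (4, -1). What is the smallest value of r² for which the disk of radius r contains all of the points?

The required radius is the distance from (4, -1) to the farthest point.
Squared distances: 1, 89, 9, 98, 2.
Maximum is 98, attained at D.

98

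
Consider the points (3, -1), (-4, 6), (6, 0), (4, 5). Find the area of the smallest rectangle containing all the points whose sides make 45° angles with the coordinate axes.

In coordinates u = x + y, v = x − y the rectangle is axis-aligned; the map (x,y)→(u,v) scales areas by 2.
u-values: 2, 2, 6, 9; range = 9 − 2 = 7.
v-values: 4, -10, 6, -1; range = 6 − (-10) = 16.
Area = (7 × 16) / 2 = 56.

56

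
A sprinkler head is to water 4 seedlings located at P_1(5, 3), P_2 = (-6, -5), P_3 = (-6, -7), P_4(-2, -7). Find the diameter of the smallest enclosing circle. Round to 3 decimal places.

14.866

The minimum enclosing circle of a finite set is fixed by two of the points (as a diameter) or three (as a circumcircle).
The farthest pair is P_1–P_3 with squared distance 221. The circle on this segment as diameter has centre (-0.5, -2) and r² = 221/4 = 55.25.
Check P_2: distance² to centre = 39.25 ≤ 55.25, so it lies inside.
All remaining points lie in this disk, and no smaller disk contains both endpoints, so this is the minimum enclosing circle.
Diameter = 2r = 2√(55.25) ≈ 14.866.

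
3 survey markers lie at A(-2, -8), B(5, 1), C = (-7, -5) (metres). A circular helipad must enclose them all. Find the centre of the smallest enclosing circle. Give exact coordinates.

(-1, -2)

Side lengths²: AB² = 130, AC² = 34, BC² = 180.
Since BC² = 180 ≥ 130 + 34 = 164, the angle opposite BC is not acute, so the smallest enclosing circle has BC as diameter.
Centre = midpoint of BC = (-1, -2), r² = 180/4 = 45.
Centre = (-1, -2).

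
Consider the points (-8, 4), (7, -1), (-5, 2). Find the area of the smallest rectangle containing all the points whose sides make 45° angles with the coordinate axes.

100

In coordinates u = x + y, v = x − y the rectangle is axis-aligned; the map (x,y)→(u,v) scales areas by 2.
u-values: -4, 6, -3; range = 6 − (-4) = 10.
v-values: -12, 8, -7; range = 8 − (-12) = 20.
Area = (10 × 20) / 2 = 100.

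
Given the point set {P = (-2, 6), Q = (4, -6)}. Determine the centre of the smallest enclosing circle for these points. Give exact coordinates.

The smallest circle enclosing two points has them as diameter endpoints.
Centre = midpoint = (1, 0); r² = |PQ|²/4 = 180/4 = 45.
Centre = (1, 0).

(1, 0)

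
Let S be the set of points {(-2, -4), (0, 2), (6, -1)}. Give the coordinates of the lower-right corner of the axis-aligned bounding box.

(6, -4)

x-range [-2, 6], y-range [-4, 2].
The lower-right corner is (6, -4).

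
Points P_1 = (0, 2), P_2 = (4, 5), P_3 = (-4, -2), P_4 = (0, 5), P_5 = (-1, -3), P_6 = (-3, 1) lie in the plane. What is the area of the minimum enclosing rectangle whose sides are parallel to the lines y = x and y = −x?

In coordinates u = x + y, v = x − y the rectangle is axis-aligned; the map (x,y)→(u,v) scales areas by 2.
u-values: 2, 9, -6, 5, -4, -2; range = 9 − (-6) = 15.
v-values: -2, -1, -2, -5, 2, -4; range = 2 − (-5) = 7.
Area = (15 × 7) / 2 = 52.5.

52.5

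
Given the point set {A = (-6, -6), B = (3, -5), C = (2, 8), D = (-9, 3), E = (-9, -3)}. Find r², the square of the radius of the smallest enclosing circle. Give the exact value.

The minimum enclosing circle of a finite set is fixed by two of the points (as a diameter) or three (as a circumcircle).
The farthest pair is A–C with squared distance 260. The circle on this segment as diameter has centre (-2, 1) and r² = 260/4 = 65.
Check B: distance² to centre = 61 ≤ 65, so it lies inside.
All remaining points lie in this disk, and no smaller disk contains both endpoints, so this is the minimum enclosing circle.

65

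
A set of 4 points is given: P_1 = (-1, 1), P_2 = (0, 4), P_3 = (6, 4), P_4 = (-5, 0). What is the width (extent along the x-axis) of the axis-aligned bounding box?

max x = 6, min x = -5, so width = 11.

11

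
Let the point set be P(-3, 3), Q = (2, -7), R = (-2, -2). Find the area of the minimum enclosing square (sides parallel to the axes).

The bounding box has width 5 and height 10.
An axis-aligned square enclosing the set must have side ≥ max(width, height).
So the minimum side is max(5, 10) = 10.
Area = 10² = 100.

100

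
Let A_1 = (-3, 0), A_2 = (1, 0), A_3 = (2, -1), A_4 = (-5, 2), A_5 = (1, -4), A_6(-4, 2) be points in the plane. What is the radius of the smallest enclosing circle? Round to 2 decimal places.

The farthest pair is A_4–A_5 with squared distance 72. The circle on this segment as diameter has centre (-2, -1) and r² = 72/4 = 18.
Check A_1: distance² to centre = 2 ≤ 18, so it lies inside.
All remaining points lie in this disk, and no smaller disk contains both endpoints, so this is the minimum enclosing circle.
r = √18 ≈ 4.24.

4.24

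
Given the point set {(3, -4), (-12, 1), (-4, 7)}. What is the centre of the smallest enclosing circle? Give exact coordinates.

(-56/13, -12/13)

Call the three points A, B, C in the order given.
Side lengths²: AB² = 250, AC² = 170, BC² = 100.
Since AB² = 250 < 170 + 100 = 270, the triangle is acute, so the smallest enclosing circle is the circumcircle.
Circumcentre = (-56/13, -12/13), r² = 10625/169.
Centre = (-56/13, -12/13).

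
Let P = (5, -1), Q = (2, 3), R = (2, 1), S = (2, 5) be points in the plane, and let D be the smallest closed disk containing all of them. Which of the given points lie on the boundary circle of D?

The farthest pair is P–S with squared distance 45. The circle on this segment as diameter has centre (3.5, 2) and r² = 45/4 = 11.25.
Check Q: distance² to centre = 3.25 ≤ 11.25, so it lies inside.
All remaining points lie in this disk, and no smaller disk contains both endpoints, so this is the minimum enclosing circle.
The points at distance exactly r from the centre are P, S — 2 points.

P, S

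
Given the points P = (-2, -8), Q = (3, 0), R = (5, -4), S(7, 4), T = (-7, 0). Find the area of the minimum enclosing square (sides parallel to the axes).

The bounding box has width 14 and height 12.
An axis-aligned square enclosing the set must have side ≥ max(width, height).
So the minimum side is max(14, 12) = 14.
Area = 14² = 196.

196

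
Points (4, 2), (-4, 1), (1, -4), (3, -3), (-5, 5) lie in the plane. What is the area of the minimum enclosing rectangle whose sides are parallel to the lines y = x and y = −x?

In coordinates u = x + y, v = x − y the rectangle is axis-aligned; the map (x,y)→(u,v) scales areas by 2.
u-values: 6, -3, -3, 0, 0; range = 6 − (-3) = 9.
v-values: 2, -5, 5, 6, -10; range = 6 − (-10) = 16.
Area = (9 × 16) / 2 = 72.

72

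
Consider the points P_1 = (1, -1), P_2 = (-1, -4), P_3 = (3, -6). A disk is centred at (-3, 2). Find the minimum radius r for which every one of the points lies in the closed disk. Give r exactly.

The required radius is the distance from (-3, 2) to the farthest point.
Squared distances: 25, 40, 100.
Maximum is 100, attained at P_3.
r = √100 = 10.

10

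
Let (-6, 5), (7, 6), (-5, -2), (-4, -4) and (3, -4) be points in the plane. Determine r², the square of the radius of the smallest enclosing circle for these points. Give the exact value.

By Welzl's lemma the MEC is supported by two points (diametrically opposite) or three points (on a circumcircle).
The minimum enclosing circle is determined by three boundary points: (-6, 5), (7, 6), (-4, -4).
Their circumcentre is (11/14, 25/14) with r² = 5525/98.
The farthest remaining point (-5, -2) is at distance² 4685/98 ≤ 5525/98.

5525/98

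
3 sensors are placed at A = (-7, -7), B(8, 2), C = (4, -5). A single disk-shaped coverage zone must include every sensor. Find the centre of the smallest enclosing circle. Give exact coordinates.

(0.5, -2.5)

Side lengths²: AB² = 306, AC² = 125, BC² = 65.
Since AB² = 306 ≥ 125 + 65 = 190, the angle opposite AB is not acute, so the smallest enclosing circle has AB as diameter.
Centre = midpoint of AB = (0.5, -2.5), r² = 306/4 = 76.5.
Centre = (0.5, -2.5).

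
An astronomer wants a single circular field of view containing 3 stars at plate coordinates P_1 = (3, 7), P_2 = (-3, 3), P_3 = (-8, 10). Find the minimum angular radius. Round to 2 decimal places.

5.70

Side lengths²: P_1P_2² = 52, P_1P_3² = 130, P_2P_3² = 74.
Since P_1P_3² = 130 ≥ 74 + 52 = 126, the angle opposite P_1P_3 is not acute, so the smallest enclosing circle has P_1P_3 as diameter.
Centre = midpoint of P_1P_3 = (-2.5, 8.5), r² = 130/4 = 32.5.
r = √(32.5) ≈ 5.70.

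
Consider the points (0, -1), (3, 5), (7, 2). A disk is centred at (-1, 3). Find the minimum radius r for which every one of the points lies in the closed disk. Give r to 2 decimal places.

The required radius is the distance from (-1, 3) to the farthest point.
Squared distances: 17, 20, 65.
Maximum is 65, attained at (7, 2).
r = √65 ≈ 8.06.

8.06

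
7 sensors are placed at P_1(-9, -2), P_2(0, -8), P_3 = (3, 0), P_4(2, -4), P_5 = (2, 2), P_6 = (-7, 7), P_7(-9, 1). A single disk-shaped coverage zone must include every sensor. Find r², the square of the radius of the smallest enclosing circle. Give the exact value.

A smallest enclosing disk is always determined by at most three of the input points on its boundary.
The farthest pair is P_2–P_6 with squared distance 274. The circle on this segment as diameter has centre (-3.5, -0.5) and r² = 274/4 = 68.5.
Check P_1: distance² to centre = 32.5 ≤ 68.5, so it lies inside.
All remaining points lie in this disk, and no smaller disk contains both endpoints, so this is the minimum enclosing circle.

68.5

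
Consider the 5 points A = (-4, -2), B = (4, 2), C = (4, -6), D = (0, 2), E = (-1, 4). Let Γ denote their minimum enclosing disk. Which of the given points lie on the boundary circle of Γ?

A, C, E

By Welzl's lemma the MEC is supported by two points (diametrically opposite) or three points (on a circumcircle).
The farthest pair is C–E with squared distance 125. The circle on this segment as diameter has centre (1.5, -1) and r² = 125/4 = 31.25.
Check A: distance² to centre = 31.25 ≤ 31.25, so it lies inside.
All remaining points lie in this disk, and no smaller disk contains both endpoints, so this is the minimum enclosing circle.
The points at distance exactly r from the centre are A, C, E — 3 points.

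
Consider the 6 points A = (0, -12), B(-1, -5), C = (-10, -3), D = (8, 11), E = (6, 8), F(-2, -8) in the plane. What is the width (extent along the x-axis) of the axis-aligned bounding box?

18

max x = 8, min x = -10, so width = 18.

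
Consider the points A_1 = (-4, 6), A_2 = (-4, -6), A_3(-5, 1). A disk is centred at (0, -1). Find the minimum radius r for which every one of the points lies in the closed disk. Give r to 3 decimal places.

8.062

The required radius is the distance from (0, -1) to the farthest point.
Squared distances: 65, 41, 29.
Maximum is 65, attained at A_1.
r = √65 ≈ 8.062.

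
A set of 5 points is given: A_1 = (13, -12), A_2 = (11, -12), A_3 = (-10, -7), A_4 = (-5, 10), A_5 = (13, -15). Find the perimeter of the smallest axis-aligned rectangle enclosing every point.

Width = max x − min x = 13 − (-10) = 23.
Height = max y − min y = 10 − (-15) = 25.
Perimeter = 2(23 + 25) = 96.

96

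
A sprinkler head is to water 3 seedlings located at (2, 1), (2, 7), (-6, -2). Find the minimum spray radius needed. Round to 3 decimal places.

6.021

Call the three points A, B, C in the order given.
Side lengths²: AB² = 36, AC² = 73, BC² = 145.
Since BC² = 145 ≥ 73 + 36 = 109, the angle opposite BC is not acute, so the smallest enclosing circle has BC as diameter.
Centre = midpoint of BC = (-2, 2.5), r² = 145/4 = 36.25.
r = √(36.25) ≈ 6.021.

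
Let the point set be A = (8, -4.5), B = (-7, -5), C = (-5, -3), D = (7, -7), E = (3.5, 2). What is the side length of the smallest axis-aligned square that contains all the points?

The bounding box has width 15 and height 9.
An axis-aligned square enclosing the set must have side ≥ max(width, height).
So the minimum side is max(15, 9) = 15.

15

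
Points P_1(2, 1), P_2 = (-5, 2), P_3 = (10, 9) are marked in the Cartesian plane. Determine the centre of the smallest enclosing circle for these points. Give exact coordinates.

Side lengths²: P_1P_2² = 50, P_1P_3² = 128, P_2P_3² = 274.
Since P_2P_3² = 274 ≥ 128 + 50 = 178, the angle opposite P_2P_3 is not acute, so the smallest enclosing circle has P_2P_3 as diameter.
Centre = midpoint of P_2P_3 = (2.5, 5.5), r² = 274/4 = 68.5.
Centre = (2.5, 5.5).

(2.5, 5.5)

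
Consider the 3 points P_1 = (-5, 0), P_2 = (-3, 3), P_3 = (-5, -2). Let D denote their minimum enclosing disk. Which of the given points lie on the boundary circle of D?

P_2, P_3

Side lengths²: P_1P_2² = 13, P_1P_3² = 4, P_2P_3² = 29.
Since P_2P_3² = 29 ≥ 13 + 4 = 17, the angle opposite P_2P_3 is not acute, so the smallest enclosing circle has P_2P_3 as diameter.
Centre = midpoint of P_2P_3 = (-4, 0.5), r² = 29/4 = 7.25.
The points at distance exactly r from the centre are P_2, P_3 — 2 points.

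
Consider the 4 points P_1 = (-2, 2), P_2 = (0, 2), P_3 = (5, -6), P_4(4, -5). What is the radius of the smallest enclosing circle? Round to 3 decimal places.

The farthest pair is P_1–P_3 with squared distance 113. The circle on this segment as diameter has centre (1.5, -2) and r² = 113/4 = 28.25.
Check P_2: distance² to centre = 18.25 ≤ 28.25, so it lies inside.
All remaining points lie in this disk, and no smaller disk contains both endpoints, so this is the minimum enclosing circle.
r = √(28.25) ≈ 5.315.

5.315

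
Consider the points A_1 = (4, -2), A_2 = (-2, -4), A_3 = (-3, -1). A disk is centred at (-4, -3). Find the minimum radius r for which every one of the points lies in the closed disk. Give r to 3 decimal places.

The required radius is the distance from (-4, -3) to the farthest point.
Squared distances: 65, 5, 5.
Maximum is 65, attained at A_1.
r = √65 ≈ 8.062.

8.062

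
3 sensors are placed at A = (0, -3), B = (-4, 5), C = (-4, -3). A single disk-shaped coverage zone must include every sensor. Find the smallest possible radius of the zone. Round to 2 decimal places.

Side lengths²: AB² = 80, AC² = 16, BC² = 64.
Since AB² = 80 ≥ 64 + 16 = 80, the angle opposite AB is not acute, so the smallest enclosing circle has AB as diameter.
Centre = midpoint of AB = (-2, 1), r² = 80/4 = 20.
r = √20 ≈ 4.47.

4.47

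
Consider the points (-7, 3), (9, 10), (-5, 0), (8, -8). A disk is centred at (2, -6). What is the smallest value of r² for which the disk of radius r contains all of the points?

305

The required radius is the distance from (2, -6) to the farthest point.
Squared distances: 162, 305, 85, 40.
Maximum is 305, attained at (9, 10).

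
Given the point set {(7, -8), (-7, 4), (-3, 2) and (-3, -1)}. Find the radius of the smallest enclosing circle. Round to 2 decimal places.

By Welzl's lemma the MEC is supported by two points (diametrically opposite) or three points (on a circumcircle).
The farthest pair is (7, -8)–(-7, 4) with squared distance 340. The circle on this segment as diameter has centre (0, -2) and r² = 340/4 = 85.
Check (-3, 2): distance² to centre = 25 ≤ 85, so it lies inside.
All remaining points lie in this disk, and no smaller disk contains both endpoints, so this is the minimum enclosing circle.
r = √85 ≈ 9.22.

9.22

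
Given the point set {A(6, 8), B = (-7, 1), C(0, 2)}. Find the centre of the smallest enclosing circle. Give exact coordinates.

Side lengths²: AB² = 218, AC² = 72, BC² = 50.
Since AB² = 218 ≥ 72 + 50 = 122, the angle opposite AB is not acute, so the smallest enclosing circle has AB as diameter.
Centre = midpoint of AB = (-0.5, 4.5), r² = 218/4 = 54.5.
Centre = (-0.5, 4.5).

(-0.5, 4.5)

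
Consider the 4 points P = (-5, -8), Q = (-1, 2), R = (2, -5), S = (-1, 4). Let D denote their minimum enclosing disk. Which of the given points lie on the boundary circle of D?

P, S

A smallest enclosing disk is always determined by at most three of the input points on its boundary.
The farthest pair is P–S with squared distance 160. The circle on this segment as diameter has centre (-3, -2) and r² = 160/4 = 40.
Check Q: distance² to centre = 20 ≤ 40, so it lies inside.
All remaining points lie in this disk, and no smaller disk contains both endpoints, so this is the minimum enclosing circle.
The points at distance exactly r from the centre are P, S — 2 points.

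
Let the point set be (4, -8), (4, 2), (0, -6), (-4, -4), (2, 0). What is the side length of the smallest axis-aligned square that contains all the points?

The bounding box has width 8 and height 10.
An axis-aligned square enclosing the set must have side ≥ max(width, height).
So the minimum side is max(8, 10) = 10.

10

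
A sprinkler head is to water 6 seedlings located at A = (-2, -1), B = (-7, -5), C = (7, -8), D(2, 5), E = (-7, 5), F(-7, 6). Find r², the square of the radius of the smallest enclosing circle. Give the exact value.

A smallest enclosing disk is always determined by at most three of the input points on its boundary.
The farthest pair is C–F with squared distance 392. The circle on this segment as diameter has centre (0, -1) and r² = 392/4 = 98.
Check A: distance² to centre = 4 ≤ 98, so it lies inside.
All remaining points lie in this disk, and no smaller disk contains both endpoints, so this is the minimum enclosing circle.

98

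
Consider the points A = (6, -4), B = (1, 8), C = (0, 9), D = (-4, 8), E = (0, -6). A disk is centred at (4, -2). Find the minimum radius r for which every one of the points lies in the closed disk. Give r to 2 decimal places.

12.81

The required radius is the distance from (4, -2) to the farthest point.
Squared distances: 8, 109, 137, 164, 32.
Maximum is 164, attained at D.
r = √164 ≈ 12.81.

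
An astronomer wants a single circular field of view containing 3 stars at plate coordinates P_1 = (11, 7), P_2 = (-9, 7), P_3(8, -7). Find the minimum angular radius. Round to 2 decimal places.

11.26

Side lengths²: P_1P_2² = 400, P_1P_3² = 205, P_2P_3² = 485.
Since P_2P_3² = 485 < 400 + 205 = 605, the triangle is acute, so the smallest enclosing circle is the circumcircle.
Circumcentre = (1, 51/28), r² = 99425/784.
r = √(99425/784) ≈ 11.26.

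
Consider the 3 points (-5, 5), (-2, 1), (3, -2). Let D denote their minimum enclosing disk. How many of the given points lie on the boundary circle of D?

Call the three points A, B, C in the order given.
Side lengths²: AB² = 25, AC² = 113, BC² = 34.
Since AC² = 113 ≥ 34 + 25 = 59, the angle opposite AC is not acute, so the smallest enclosing circle has AC as diameter.
Centre = midpoint of AC = (-1, 1.5), r² = 113/4 = 28.25.
The points at distance exactly r from the centre are (-5, 5), (3, -2) — 2 points.

2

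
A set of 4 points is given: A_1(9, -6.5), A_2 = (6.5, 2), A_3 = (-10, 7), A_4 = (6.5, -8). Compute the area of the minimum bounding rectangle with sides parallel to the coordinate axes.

x ranges over [-10, 9], width 19.
y ranges over [-8, 7], height 15.
Area = 19 × 15 = 285.

285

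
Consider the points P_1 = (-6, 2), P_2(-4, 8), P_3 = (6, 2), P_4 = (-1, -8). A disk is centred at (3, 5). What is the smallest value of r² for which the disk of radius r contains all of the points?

The required radius is the distance from (3, 5) to the farthest point.
Squared distances: 90, 58, 18, 185.
Maximum is 185, attained at P_4.

185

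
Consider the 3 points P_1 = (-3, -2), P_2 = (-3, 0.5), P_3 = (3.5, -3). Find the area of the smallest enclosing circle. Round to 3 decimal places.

Side lengths²: P_1P_2² = 6.25, P_1P_3² = 43.25, P_2P_3² = 54.5.
Since P_2P_3² = 54.5 ≥ 43.25 + 6.25 = 49.5, the angle opposite P_2P_3 is not acute, so the smallest enclosing circle has P_2P_3 as diameter.
Centre = midpoint of P_2P_3 = (0.25, -1.25), r² = 54.5/4 = 13.625.
Area = π·r² = π·13.625 ≈ 42.804.

42.804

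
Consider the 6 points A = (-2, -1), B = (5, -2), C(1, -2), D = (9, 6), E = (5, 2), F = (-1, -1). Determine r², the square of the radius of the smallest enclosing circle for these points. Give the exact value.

42.5

The minimum enclosing circle of a finite set is fixed by two of the points (as a diameter) or three (as a circumcircle).
The farthest pair is A–D with squared distance 170. The circle on this segment as diameter has centre (3.5, 2.5) and r² = 170/4 = 42.5.
Check B: distance² to centre = 22.5 ≤ 42.5, so it lies inside.
All remaining points lie in this disk, and no smaller disk contains both endpoints, so this is the minimum enclosing circle.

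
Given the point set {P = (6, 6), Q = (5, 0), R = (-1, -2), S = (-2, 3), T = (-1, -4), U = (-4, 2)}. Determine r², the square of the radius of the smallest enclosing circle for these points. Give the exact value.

The minimum enclosing circle of a finite set is fixed by two of the points (as a diameter) or three (as a circumcircle).
The minimum enclosing circle is determined by three boundary points: P, T, U.
Their circumcentre is (25/12, 31/24) with r² = 21605/576.
The farthest remaining point R is at distance² 11717/576 ≤ 21605/576.

21605/576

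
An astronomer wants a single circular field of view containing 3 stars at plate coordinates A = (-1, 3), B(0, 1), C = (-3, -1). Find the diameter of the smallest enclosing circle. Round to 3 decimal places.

Side lengths²: AB² = 5, AC² = 20, BC² = 13.
Since AC² = 20 ≥ 13 + 5 = 18, the angle opposite AC is not acute, so the smallest enclosing circle has AC as diameter.
Centre = midpoint of AC = (-2, 1), r² = 20/4 = 5.
Diameter = 2r = 2√5 ≈ 4.472.

4.472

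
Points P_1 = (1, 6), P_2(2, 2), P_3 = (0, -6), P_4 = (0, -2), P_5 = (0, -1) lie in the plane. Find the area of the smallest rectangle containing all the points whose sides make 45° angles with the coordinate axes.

71.5

In coordinates u = x + y, v = x − y the rectangle is axis-aligned; the map (x,y)→(u,v) scales areas by 2.
u-values: 7, 4, -6, -2, -1; range = 7 − (-6) = 13.
v-values: -5, 0, 6, 2, 1; range = 6 − (-5) = 11.
Area = (13 × 11) / 2 = 71.5.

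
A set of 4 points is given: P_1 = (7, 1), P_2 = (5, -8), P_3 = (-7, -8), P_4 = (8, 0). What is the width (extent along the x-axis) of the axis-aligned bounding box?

max x = 8, min x = -7, so width = 15.

15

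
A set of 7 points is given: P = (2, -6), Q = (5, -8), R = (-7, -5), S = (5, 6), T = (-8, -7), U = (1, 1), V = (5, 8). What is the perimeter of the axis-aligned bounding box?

Width = max x − min x = 5 − (-8) = 13.
Height = max y − min y = 8 − (-8) = 16.
Perimeter = 2(13 + 16) = 58.

58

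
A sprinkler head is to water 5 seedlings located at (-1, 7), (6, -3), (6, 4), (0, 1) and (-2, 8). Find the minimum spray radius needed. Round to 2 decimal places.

The minimum enclosing circle of a finite set is fixed by two of the points (as a diameter) or three (as a circumcircle).
The farthest pair is (6, -3)–(-2, 8) with squared distance 185. The circle on this segment as diameter has centre (2, 2.5) and r² = 185/4 = 46.25.
Check (-1, 7): distance² to centre = 29.25 ≤ 46.25, so it lies inside.
All remaining points lie in this disk, and no smaller disk contains both endpoints, so this is the minimum enclosing circle.
r = √(46.25) ≈ 6.80.

6.80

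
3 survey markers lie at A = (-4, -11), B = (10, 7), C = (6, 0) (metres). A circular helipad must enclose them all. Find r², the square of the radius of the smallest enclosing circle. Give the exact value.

130

Side lengths²: AB² = 520, AC² = 221, BC² = 65.
Since AB² = 520 ≥ 221 + 65 = 286, the angle opposite AB is not acute, so the smallest enclosing circle has AB as diameter.
Centre = midpoint of AB = (3, -2), r² = 520/4 = 130.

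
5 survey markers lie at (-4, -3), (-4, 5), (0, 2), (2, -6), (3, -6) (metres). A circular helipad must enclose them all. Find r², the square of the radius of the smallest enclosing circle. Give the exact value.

42.5

By Welzl's lemma the MEC is supported by two points (diametrically opposite) or three points (on a circumcircle).
The farthest pair is (-4, 5)–(3, -6) with squared distance 170. The circle on this segment as diameter has centre (-0.5, -0.5) and r² = 170/4 = 42.5.
Check (-4, -3): distance² to centre = 18.5 ≤ 42.5, so it lies inside.
All remaining points lie in this disk, and no smaller disk contains both endpoints, so this is the minimum enclosing circle.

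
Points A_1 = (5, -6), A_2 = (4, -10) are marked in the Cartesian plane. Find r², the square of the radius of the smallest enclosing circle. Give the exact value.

4.25

The smallest circle enclosing two points has them as diameter endpoints.
Centre = midpoint = (4.5, -8); r² = |A_1A_2|²/4 = 17/4 = 4.25.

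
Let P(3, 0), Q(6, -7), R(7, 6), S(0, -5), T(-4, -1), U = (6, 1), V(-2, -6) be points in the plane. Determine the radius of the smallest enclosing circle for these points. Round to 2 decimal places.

7.51

By Welzl's lemma the MEC is supported by two points (diametrically opposite) or three points (on a circumcircle).
The minimum enclosing circle is determined by three boundary points: Q, R, V.
Their circumcentre is (39/14, -3/14) with r² = 5525/98.
The farthest remaining point T is at distance² 4573/98 ≤ 5525/98.
r = √(5525/98) ≈ 7.51.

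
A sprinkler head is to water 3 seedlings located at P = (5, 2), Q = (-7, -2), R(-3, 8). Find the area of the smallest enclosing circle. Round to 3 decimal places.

Side lengths²: PQ² = 160, PR² = 100, QR² = 116.
Since PQ² = 160 < 116 + 100 = 216, the triangle is acute, so the smallest enclosing circle is the circumcircle.
Circumcentre = (-20/13, 21/13), r² = 7250/169.
Area = π·r² = π·7250/169 ≈ 134.772.

134.772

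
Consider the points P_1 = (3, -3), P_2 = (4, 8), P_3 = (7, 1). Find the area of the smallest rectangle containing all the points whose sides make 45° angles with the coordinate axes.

60

In coordinates u = x + y, v = x − y the rectangle is axis-aligned; the map (x,y)→(u,v) scales areas by 2.
u-values: 0, 12, 8; range = 12 − 0 = 12.
v-values: 6, -4, 6; range = 6 − (-4) = 10.
Area = (12 × 10) / 2 = 60.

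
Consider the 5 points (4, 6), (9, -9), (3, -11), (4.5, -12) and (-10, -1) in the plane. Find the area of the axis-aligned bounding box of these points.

x ranges over [-10, 9], width 19.
y ranges over [-12, 6], height 18.
Area = 19 × 18 = 342.

342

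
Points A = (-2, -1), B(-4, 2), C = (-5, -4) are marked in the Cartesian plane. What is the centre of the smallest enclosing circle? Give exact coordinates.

Side lengths²: AB² = 13, AC² = 18, BC² = 37.
Since BC² = 37 ≥ 18 + 13 = 31, the angle opposite BC is not acute, so the smallest enclosing circle has BC as diameter.
Centre = midpoint of BC = (-4.5, -1), r² = 37/4 = 9.25.
Centre = (-4.5, -1).

(-4.5, -1)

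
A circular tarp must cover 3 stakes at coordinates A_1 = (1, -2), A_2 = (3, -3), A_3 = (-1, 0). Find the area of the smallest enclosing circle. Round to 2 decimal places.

19.63

Side lengths²: A_1A_2² = 5, A_1A_3² = 8, A_2A_3² = 25.
Since A_2A_3² = 25 ≥ 8 + 5 = 13, the angle opposite A_2A_3 is not acute, so the smallest enclosing circle has A_2A_3 as diameter.
Centre = midpoint of A_2A_3 = (1, -1.5), r² = 25/4 = 6.25.
Area = π·r² = π·6.25 ≈ 19.63.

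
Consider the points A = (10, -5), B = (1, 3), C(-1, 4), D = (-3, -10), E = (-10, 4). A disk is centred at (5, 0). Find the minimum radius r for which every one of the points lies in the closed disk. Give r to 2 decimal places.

The required radius is the distance from (5, 0) to the farthest point.
Squared distances: 50, 25, 52, 164, 241.
Maximum is 241, attained at E.
r = √241 ≈ 15.52.

15.52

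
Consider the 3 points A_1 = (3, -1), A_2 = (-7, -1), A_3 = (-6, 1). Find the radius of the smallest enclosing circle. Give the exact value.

5

Side lengths²: A_1A_2² = 100, A_1A_3² = 85, A_2A_3² = 5.
Since A_1A_2² = 100 ≥ 85 + 5 = 90, the angle opposite A_1A_2 is not acute, so the smallest enclosing circle has A_1A_2 as diameter.
Centre = midpoint of A_1A_2 = (-2, -1), r² = 100/4 = 25.
r = √25 = 5.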